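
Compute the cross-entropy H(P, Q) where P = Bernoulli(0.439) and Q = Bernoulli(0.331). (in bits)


H(P,Q) = -p*log2(q) - (1-p)*log2(1-q). -0.439*log2(0.331) = 0.700248; -0.561*log2(0.669) = 0.325336. H(P,Q) = 0.700248 + 0.325336 = 1.0256

1.0256 bits


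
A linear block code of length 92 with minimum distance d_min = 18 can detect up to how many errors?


Detection capability = d_min - 1 = 18 - 1 = 17

17 errors


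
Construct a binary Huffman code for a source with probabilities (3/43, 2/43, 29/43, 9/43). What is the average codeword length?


Huffman construction (repeatedly merge the two least-probable nodes; each merge adds 1 bit to every symbol beneath it): 2/43 + 3/43 = 5/43; 5/43 + 9/43 = 14/43; 14/43 + 29/43 = 1. Resulting codeword lengths (in the order the probabilities were given): (3, 3, 1, 2). L_avg = sum(p_i * l_i) = 3/43*3 + 2/43*3 + 29/43*1 + 9/43*2 = 62/43 = 1.4419

1.4419 bits


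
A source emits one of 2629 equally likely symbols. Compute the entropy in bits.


H = log2(n) = log2(2629) = 11.3603

11.3603 bits


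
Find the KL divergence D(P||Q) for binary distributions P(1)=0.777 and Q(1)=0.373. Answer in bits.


KL = p*log2(p/q) + (1-p)*log2((1-p)/(1-q)) = 0.777*log2(0.777/0.373) + 0.223*log2(0.223/0.627) = 0.4901

0.4901 bits


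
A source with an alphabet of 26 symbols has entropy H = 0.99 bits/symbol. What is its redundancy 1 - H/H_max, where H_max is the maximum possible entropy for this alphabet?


H_max = log2(K) = log2(26) = 4.7004 bits/symbol. Redundancy = 1 - H/H_max = 1 - 0.99/4.7004 = 1 - 0.2106 = 0.7894

0.7894


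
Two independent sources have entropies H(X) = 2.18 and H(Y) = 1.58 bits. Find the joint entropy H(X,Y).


For independent variables, H(X,Y) = H(X) + H(Y) = 2.18 + 1.58 = 3.76

3.76 bits


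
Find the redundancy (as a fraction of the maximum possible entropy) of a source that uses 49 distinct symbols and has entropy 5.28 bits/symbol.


H_max = log2(K) = log2(49) = 5.6147 bits/symbol. Redundancy = 1 - H/H_max = 1 - 5.28/5.6147 = 1 - 0.9404 = 0.0596

0.0596


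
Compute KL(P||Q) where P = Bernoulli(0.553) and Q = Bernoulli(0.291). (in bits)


KL = p*log2(p/q) + (1-p)*log2((1-p)/(1-q)) = 0.553*log2(0.553/0.291) + 0.447*log2(0.447/0.709) = 0.2147

0.2147 bits


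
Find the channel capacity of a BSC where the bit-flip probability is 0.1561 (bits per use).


H(p) = -p*log2(p) - (1-p)*log2(1-p) = -0.1561*log2(0.1561) - 0.8439*log2(0.8439) = 0.418263 + 0.206634 = 0.6249. C = 1 - H(p) = 1 - 0.6249 = 0.3751

0.3751 bits


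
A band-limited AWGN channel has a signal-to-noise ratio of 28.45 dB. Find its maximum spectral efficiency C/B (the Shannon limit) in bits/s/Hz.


SNR_linear = 10^(28.45/10) = 699.842; C/B = log2(1 + SNR_linear) = log2(1 + 699.842) = 9.4529

9.4529 bits/s/Hz


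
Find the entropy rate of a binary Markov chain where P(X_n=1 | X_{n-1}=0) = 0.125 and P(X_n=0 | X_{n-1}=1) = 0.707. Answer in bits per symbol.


Stationary distribution: pi_0 = p10/(p01+p10) = 0.8498, pi_1 = 0.1502. Entropy rate H' = pi_0*H(p01) + pi_1*H(p10) = 0.8498*0.5436 + 0.1502*0.8726 = 0.593

0.593 bits/symbol


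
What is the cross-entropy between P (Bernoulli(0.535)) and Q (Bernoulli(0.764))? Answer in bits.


H(P,Q) = -p*log2(q) - (1-p)*log2(1-q). -0.535*log2(0.764) = 0.207770; -0.465*log2(0.236) = 0.968661. H(P,Q) = 0.207770 + 0.968661 = 1.1764

1.1764 bits


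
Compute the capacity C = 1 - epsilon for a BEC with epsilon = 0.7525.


C = 1 - epsilon = 1 - 0.7525 = 0.2475

0.2475 bits


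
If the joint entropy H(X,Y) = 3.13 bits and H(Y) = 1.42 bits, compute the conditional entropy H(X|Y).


H(X|Y) = H(X,Y) - H(Y) = 3.13 - 1.42 = 1.71

1.71 bits


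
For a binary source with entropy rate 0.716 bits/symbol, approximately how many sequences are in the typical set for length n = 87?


log2|A_typical| = nH = 87 * 0.716 = 62.292, so |A_typical| ~ 2^62.292 = 5.646e+18

5.646e+18


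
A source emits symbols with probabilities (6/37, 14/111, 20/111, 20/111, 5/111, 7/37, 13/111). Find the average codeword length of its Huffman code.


Huffman construction (repeatedly merge the two least-probable nodes; each merge adds 1 bit to every symbol beneath it): 5/111 + 13/111 = 6/37; 14/111 + 6/37 = 32/111; 6/37 + 20/111 = 38/111; 20/111 + 7/37 = 41/111; 32/111 + 38/111 = 70/111; 41/111 + 70/111 = 1. Resulting codeword lengths (in the order the probabilities were given): (3, 3, 3, 2, 4, 2, 4). L_avg = sum(p_i * l_i) = 6/37*3 + 14/111*3 + 20/111*3 + 20/111*2 + 5/111*4 + 7/37*2 + 13/111*4 = 310/111 = 2.7928

2.7928 bits


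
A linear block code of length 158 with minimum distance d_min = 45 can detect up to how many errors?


Detection capability = d_min - 1 = 45 - 1 = 44

44 errors


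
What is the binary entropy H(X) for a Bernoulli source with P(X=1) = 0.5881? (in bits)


H = -p*log2(p) - (1-p)*log2(1-p). -0.5881*log2(0.5881) = 0.450406; -0.4119*log2(0.4119) = 0.527081. H = 0.450406 + 0.527081 = 0.9775

0.9775 bits


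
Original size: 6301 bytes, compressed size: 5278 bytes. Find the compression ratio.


Ratio = original / compressed = 6301 / 5278 = 1.1938

1.1938


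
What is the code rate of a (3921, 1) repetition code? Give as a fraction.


Rate = k/n = 1/3921

1/3921


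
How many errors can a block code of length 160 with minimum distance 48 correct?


Correction capability = floor((d-1)/2) = floor((48-1)/2) = 23

23 errors


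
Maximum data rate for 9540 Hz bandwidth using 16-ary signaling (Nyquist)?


Rate = 2 * B * log2(M) = 2 * 9540 * 4.0 = 76320.0

76320.0 bps


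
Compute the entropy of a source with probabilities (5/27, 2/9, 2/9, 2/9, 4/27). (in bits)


H = -sum(p_i * log2(p_i)). Terms: -(5/27)*log2(5/27) = 0.450548; -(2/9)*log2(2/9) = 0.482206; -(2/9)*log2(2/9) = 0.482206; -(2/9)*log2(2/9) = 0.482206; -(4/27)*log2(4/27) = 0.408131. H = 0.450548 + 0.482206 + 0.482206 + 0.482206 + 0.408131 = 2.3053

2.3053 bits


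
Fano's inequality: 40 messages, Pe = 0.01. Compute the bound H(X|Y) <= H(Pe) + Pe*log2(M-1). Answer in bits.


H(Pe) = -Pe*log2(Pe) - (1-Pe)*log2(1-Pe) = -0.01*log2(0.01) - 0.99*log2(0.99) = 0.066439 + 0.014355 = 0.0808. Pe*log2(M-1) = 0.01*log2(39) = 0.052854. Bound = H(Pe) + Pe*log2(M-1) = 0.066439 + 0.014355 + 0.052854 = 0.1336

0.1336 bits


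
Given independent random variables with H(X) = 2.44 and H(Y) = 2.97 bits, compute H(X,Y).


For independent variables, H(X,Y) = H(X) + H(Y) = 2.44 + 2.97 = 5.41

5.41 bits


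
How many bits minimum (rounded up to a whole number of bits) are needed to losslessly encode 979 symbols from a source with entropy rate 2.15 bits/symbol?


Minimum bits >= n * H = 979 * 2.15 = 2104.85, rounded up to a whole number of bits = 2105

2105 bits


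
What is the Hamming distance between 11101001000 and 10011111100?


Count differing positions: . ^ ^ ^ . ^ ^ . ^ . . = 6 differences

6


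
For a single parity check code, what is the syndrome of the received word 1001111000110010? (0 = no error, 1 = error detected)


Syndrome = XOR of all bits = 1 XOR 0 XOR 0 XOR 1 XOR 1 XOR 1 XOR 1 XOR 0 XOR 0 XOR 0 XOR 1 XOR 1 XOR 0 XOR 0 XOR 1 XOR 0 = 0

0


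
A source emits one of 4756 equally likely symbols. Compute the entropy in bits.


H = log2(n) = log2(4756) = 12.2155

12.2155 bits


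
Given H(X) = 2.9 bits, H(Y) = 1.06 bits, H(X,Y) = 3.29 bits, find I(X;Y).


I(X;Y) = H(X) + H(Y) - H(X,Y) = 2.9 + 1.06 - 3.29 = 0.67

0.67 bits


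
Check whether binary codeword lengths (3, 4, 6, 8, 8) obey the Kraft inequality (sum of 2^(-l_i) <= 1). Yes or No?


Kraft sum = sum(2^(-l_i)) = 0.2109, need <= 1. Result: satisfied (a binary prefix-free code with these lengths exists)

Yes


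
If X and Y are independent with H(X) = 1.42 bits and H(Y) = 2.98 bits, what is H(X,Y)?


For independent variables, H(X,Y) = H(X) + H(Y) = 1.42 + 2.98 = 4.4

4.4 bits


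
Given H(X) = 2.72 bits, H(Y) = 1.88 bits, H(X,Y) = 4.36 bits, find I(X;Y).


I(X;Y) = H(X) + H(Y) - H(X,Y) = 2.72 + 1.88 - 4.36 = 0.24

0.24 bits


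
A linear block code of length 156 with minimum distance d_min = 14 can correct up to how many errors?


Correction capability = floor((d-1)/2) = floor((14-1)/2) = 6

6 errors


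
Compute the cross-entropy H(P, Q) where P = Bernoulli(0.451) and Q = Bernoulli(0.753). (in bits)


H(P,Q) = -p*log2(q) - (1-p)*log2(1-q). -0.451*log2(0.753) = 0.184584; -0.549*log2(0.247) = 1.107562. H(P,Q) = 0.184584 + 1.107562 = 1.2921

1.2921 bits


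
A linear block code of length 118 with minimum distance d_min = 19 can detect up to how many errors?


Detection capability = d_min - 1 = 19 - 1 = 18

18 errors


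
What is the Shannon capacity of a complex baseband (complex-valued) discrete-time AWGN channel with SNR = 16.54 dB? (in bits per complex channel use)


SNR_linear = 10^(16.54/10) = 45.0817; C = log2(1 + SNR_linear) = log2(1 + 45.0817) = 5.5261

5.5261 bits/channel use


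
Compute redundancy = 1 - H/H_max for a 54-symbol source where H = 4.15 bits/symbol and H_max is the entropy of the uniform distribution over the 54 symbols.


H_max = log2(K) = log2(54) = 5.7549 bits/symbol. Redundancy = 1 - H/H_max = 1 - 4.15/5.7549 = 1 - 0.7211 = 0.2789

0.2789


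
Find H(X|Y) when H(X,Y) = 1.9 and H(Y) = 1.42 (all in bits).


H(X|Y) = H(X,Y) - H(Y) = 1.9 - 1.42 = 0.48

0.48 bits


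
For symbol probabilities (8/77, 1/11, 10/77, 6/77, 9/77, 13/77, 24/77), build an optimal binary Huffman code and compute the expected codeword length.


Huffman construction (repeatedly merge the two least-probable nodes; each merge adds 1 bit to every symbol beneath it): 6/77 + 1/11 = 13/77; 8/77 + 9/77 = 17/77; 10/77 + 13/77 = 23/77; 13/77 + 17/77 = 30/77; 23/77 + 24/77 = 47/77; 30/77 + 47/77 = 1. Resulting codeword lengths (in the order the probabilities were given): (3, 3, 3, 3, 3, 3, 2). L_avg = sum(p_i * l_i) = 8/77*3 + 1/11*3 + 10/77*3 + 6/77*3 + 9/77*3 + 13/77*3 + 24/77*2 = 207/77 = 2.6883

2.6883 bits


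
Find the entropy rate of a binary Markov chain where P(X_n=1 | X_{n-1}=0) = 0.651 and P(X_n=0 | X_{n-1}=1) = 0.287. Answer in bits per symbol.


Stationary distribution: pi_0 = p10/(p01+p10) = 0.306, pi_1 = 0.694. Entropy rate H' = pi_0*H(p01) + pi_1*H(p10) = 0.306*0.9332 + 0.694*0.8648 = 0.8857

0.8857 bits/symbol


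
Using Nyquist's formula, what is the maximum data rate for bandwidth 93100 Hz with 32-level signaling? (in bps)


Rate = 2 * B * log2(M) = 2 * 93100 * 5.0 = 931000.0

931000.0 bps


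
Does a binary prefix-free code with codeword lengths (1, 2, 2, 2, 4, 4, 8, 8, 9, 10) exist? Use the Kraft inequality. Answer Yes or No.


Kraft sum = sum(2^(-l_i)) = 1.3857, need <= 1. Result: violated (a binary prefix-free code with these lengths cannot exist)

No


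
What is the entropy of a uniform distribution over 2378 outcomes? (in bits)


H = log2(n) = log2(2378) = 11.2155

11.2155 bits


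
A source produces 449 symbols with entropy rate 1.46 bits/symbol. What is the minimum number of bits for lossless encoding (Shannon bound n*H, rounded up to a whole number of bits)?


Minimum bits >= n * H = 449 * 1.46 = 655.54, rounded up to a whole number of bits = 656

656 bits


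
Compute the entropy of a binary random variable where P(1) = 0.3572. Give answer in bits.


H = -p*log2(p) - (1-p)*log2(1-p). -0.3572*log2(0.3572) = 0.530512; -0.6428*log2(0.6428) = 0.409822. H = 0.530512 + 0.409822 = 0.9403

0.9403 bits


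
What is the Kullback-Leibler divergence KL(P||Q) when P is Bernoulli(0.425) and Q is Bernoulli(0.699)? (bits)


KL = p*log2(p/q) + (1-p)*log2((1-p)/(1-q)) = 0.425*log2(0.425/0.699) + 0.575*log2(0.575/0.301) = 0.2319

0.2319 bits


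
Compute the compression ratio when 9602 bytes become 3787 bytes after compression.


Ratio = original / compressed = 9602 / 3787 = 2.5355

2.5355


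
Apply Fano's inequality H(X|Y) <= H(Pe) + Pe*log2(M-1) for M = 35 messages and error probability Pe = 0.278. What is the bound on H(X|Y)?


H(Pe) = -Pe*log2(Pe) - (1-Pe)*log2(1-Pe) = -0.278*log2(0.278) - 0.722*log2(0.722) = 0.513422 + 0.339289 = 0.8527. Pe*log2(M-1) = 0.278*log2(34) = 1.414315. Bound = H(Pe) + Pe*log2(M-1) = 0.513422 + 0.339289 + 1.414315 = 2.267

2.267 bits


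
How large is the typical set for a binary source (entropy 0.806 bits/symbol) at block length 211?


log2|A_typical| = nH = 211 * 0.806 = 170.066, so |A_typical| ~ 2^170.066 = 1.567e+51

1.567e+51


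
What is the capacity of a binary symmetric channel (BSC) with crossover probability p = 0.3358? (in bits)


H(p) = -p*log2(p) - (1-p)*log2(1-p) = -0.3358*log2(0.3358) - 0.6642*log2(0.6642) = 0.528659 + 0.392084 = 0.9207. C = 1 - H(p) = 1 - 0.9207 = 0.0793

0.0793 bits


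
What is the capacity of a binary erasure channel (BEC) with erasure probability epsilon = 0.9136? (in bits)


C = 1 - epsilon = 1 - 0.9136 = 0.0864

0.0864 bits


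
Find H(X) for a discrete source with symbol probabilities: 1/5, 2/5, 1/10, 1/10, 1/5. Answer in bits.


H = -sum(p_i * log2(p_i)). Terms: -(1/5)*log2(1/5) = 0.464386; -(2/5)*log2(2/5) = 0.528771; -(1/10)*log2(1/10) = 0.332193; -(1/10)*log2(1/10) = 0.332193; -(1/5)*log2(1/5) = 0.464386. H = 0.464386 + 0.528771 + 0.332193 + 0.332193 + 0.464386 = 2.1219

2.1219 bits


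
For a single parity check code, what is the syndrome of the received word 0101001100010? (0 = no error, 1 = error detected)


Syndrome = XOR of all bits = 0 XOR 1 XOR 0 XOR 1 XOR 0 XOR 0 XOR 1 XOR 1 XOR 0 XOR 0 XOR 0 XOR 1 XOR 0 = 1

1


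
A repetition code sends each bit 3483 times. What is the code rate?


Rate = k/n = 1/3483

1/3483


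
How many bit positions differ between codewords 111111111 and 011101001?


Count differing positions: ^ . . . ^ . ^ ^ . = 4 differences

4


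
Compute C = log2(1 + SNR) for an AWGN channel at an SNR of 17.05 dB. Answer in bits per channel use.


SNR_linear = 10^(17.05/10) = 50.6991; C = log2(1 + SNR_linear) = log2(1 + 50.6991) = 5.6921

5.6921 bits/channel use


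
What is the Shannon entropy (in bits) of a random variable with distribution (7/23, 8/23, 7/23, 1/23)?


H = -sum(p_i * log2(p_i)). Terms: -(7/23)*log2(7/23) = 0.522324; -(8/23)*log2(8/23) = 0.529935; -(7/23)*log2(7/23) = 0.522324; -(1/23)*log2(1/23) = 0.196677. H = 0.522324 + 0.529935 + 0.522324 + 0.196677 = 1.7713

1.7713 bits


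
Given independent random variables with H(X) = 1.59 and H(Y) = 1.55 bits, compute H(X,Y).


For independent variables, H(X,Y) = H(X) + H(Y) = 1.59 + 1.55 = 3.14

3.14 bits


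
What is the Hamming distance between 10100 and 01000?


Count differing positions: ^ ^ ^ . . = 3 differences

3


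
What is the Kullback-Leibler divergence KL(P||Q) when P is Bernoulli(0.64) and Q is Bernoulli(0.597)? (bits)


KL = p*log2(p/q) + (1-p)*log2((1-p)/(1-q)) = 0.64*log2(0.64/0.597) + 0.36*log2(0.36/0.403) = 0.0056

0.0056 bits


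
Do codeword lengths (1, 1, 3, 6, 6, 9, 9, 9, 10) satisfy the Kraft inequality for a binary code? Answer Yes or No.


Kraft sum = sum(2^(-l_i)) = 1.1631, need <= 1. Result: violated (a binary prefix-free code with these lengths cannot exist)

No


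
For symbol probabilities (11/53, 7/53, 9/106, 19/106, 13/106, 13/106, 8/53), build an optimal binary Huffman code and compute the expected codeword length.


Huffman construction (repeatedly merge the two least-probable nodes; each merge adds 1 bit to every symbol beneath it): 9/106 + 13/106 = 11/53; 13/106 + 7/53 = 27/106; 8/53 + 19/106 = 35/106; 11/53 + 11/53 = 22/53; 27/106 + 35/106 = 31/53; 22/53 + 31/53 = 1. Resulting codeword lengths (in the order the probabilities were given): (2, 3, 3, 3, 3, 3, 3). L_avg = sum(p_i * l_i) = 11/53*2 + 7/53*3 + 9/106*3 + 19/106*3 + 13/106*3 + 13/106*3 + 8/53*3 = 148/53 = 2.7925

2.7925 bits


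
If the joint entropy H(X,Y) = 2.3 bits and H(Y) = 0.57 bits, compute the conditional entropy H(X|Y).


H(X|Y) = H(X,Y) - H(Y) = 2.3 - 0.57 = 1.73

1.73 bits


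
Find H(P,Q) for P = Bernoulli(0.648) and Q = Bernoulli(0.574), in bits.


H(P,Q) = -p*log2(q) - (1-p)*log2(1-q). -0.648*log2(0.574) = 0.518969; -0.352*log2(0.426) = 0.433338. H(P,Q) = 0.518969 + 0.433338 = 0.9523

0.9523 bits


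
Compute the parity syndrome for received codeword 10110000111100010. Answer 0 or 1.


Syndrome = XOR of all bits = 1 XOR 0 XOR 1 XOR 1 XOR 0 XOR 0 XOR 0 XOR 0 XOR 1 XOR 1 XOR 1 XOR 1 XOR 0 XOR 0 XOR 0 XOR 1 XOR 0 = 0

0


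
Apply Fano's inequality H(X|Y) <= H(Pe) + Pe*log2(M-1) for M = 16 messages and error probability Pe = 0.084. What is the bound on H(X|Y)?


H(Pe) = -Pe*log2(Pe) - (1-Pe)*log2(1-Pe) = -0.084*log2(0.084) - 0.916*log2(0.916) = 0.300171 + 0.115948 = 0.4161. Pe*log2(M-1) = 0.084*log2(15) = 0.328179. Bound = H(Pe) + Pe*log2(M-1) = 0.300171 + 0.115948 + 0.328179 = 0.7443

0.7443 bits


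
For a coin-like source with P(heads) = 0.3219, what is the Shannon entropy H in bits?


H = -p*log2(p) - (1-p)*log2(1-p). -0.3219*log2(0.3219) = 0.526408; -0.6781*log2(0.6781) = 0.380028. H = 0.526408 + 0.380028 = 0.9064

0.9064 bits


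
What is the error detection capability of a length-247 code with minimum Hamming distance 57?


Detection capability = d_min - 1 = 57 - 1 = 56

56 errors


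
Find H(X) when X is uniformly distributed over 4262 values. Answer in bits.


H = log2(n) = log2(4262) = 12.0573

12.0573 bits


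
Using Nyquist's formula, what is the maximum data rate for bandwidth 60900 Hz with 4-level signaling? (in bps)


Rate = 2 * B * log2(M) = 2 * 60900 * 2.0 = 243600.0

243600.0 bps


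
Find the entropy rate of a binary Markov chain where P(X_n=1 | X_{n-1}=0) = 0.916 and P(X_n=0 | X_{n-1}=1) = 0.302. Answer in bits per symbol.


Stationary distribution: pi_0 = p10/(p01+p10) = 0.2479, pi_1 = 0.7521. Entropy rate H' = pi_0*H(p01) + pi_1*H(p10) = 0.2479*0.4161 + 0.7521*0.8837 = 0.7678

0.7678 bits/symbol


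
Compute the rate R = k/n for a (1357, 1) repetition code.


Rate = k/n = 1/1357

1/1357


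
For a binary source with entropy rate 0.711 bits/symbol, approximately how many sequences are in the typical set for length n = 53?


log2|A_typical| = nH = 53 * 0.711 = 37.683, so |A_typical| ~ 2^37.683 = 2.207e+11

2.207e+11


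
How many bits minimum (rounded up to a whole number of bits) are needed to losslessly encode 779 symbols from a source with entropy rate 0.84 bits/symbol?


Minimum bits >= n * H = 779 * 0.84 = 654.36, rounded up to a whole number of bits = 655

655 bits


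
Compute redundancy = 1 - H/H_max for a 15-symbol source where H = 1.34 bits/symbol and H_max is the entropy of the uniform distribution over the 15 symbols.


H_max = log2(K) = log2(15) = 3.9069 bits/symbol. Redundancy = 1 - H/H_max = 1 - 1.34/3.9069 = 1 - 0.343 = 0.657

0.657


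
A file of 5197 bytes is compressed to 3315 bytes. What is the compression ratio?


Ratio = original / compressed = 5197 / 3315 = 1.5677

1.5677


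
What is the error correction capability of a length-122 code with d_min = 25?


Correction capability = floor((d-1)/2) = floor((25-1)/2) = 12

12 errors


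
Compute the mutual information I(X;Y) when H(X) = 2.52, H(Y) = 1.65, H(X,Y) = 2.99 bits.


I(X;Y) = H(X) + H(Y) - H(X,Y) = 2.52 + 1.65 - 2.99 = 1.18

1.18 bits


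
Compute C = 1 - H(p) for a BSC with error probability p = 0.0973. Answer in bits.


H(p) = -p*log2(p) - (1-p)*log2(1-p) = -0.0973*log2(0.0973) - 0.9027*log2(0.9027) = 0.327066 + 0.133312 = 0.4604. C = 1 - H(p) = 1 - 0.4604 = 0.5396

0.5396 bits


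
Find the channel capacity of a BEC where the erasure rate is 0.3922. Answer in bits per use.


C = 1 - epsilon = 1 - 0.3922 = 0.6078

0.6078 bits


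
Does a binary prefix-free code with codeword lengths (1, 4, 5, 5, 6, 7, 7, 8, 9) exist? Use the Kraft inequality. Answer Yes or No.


Kraft sum = sum(2^(-l_i)) = 0.6621, need <= 1. Result: satisfied (a binary prefix-free code with these lengths exists)

Yes


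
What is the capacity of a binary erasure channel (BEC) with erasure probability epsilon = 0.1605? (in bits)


C = 1 - epsilon = 1 - 0.1605 = 0.8395

0.8395 bits


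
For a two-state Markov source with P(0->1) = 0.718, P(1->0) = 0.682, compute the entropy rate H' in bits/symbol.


Stationary distribution: pi_0 = p10/(p01+p10) = 0.4871, pi_1 = 0.5129. Entropy rate H' = pi_0*H(p01) + pi_1*H(p10) = 0.4871*0.8582 + 0.5129*0.9022 = 0.8807

0.8807 bits/symbol


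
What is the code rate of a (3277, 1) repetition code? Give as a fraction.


Rate = k/n = 1/3277

1/3277


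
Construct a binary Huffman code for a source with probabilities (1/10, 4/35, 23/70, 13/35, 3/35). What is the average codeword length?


Huffman construction (repeatedly merge the two least-probable nodes; each merge adds 1 bit to every symbol beneath it): 3/35 + 1/10 = 13/70; 4/35 + 13/70 = 3/10; 3/10 + 23/70 = 22/35; 13/35 + 22/35 = 1. Resulting codeword lengths (in the order the probabilities were given): (4, 3, 2, 1, 4). L_avg = sum(p_i * l_i) = 1/10*4 + 4/35*3 + 23/70*2 + 13/35*1 + 3/35*4 = 74/35 = 2.1143

2.1143 bits


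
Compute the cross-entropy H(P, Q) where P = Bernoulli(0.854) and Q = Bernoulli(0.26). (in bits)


H(P,Q) = -p*log2(q) - (1-p)*log2(1-q). -0.854*log2(0.26) = 1.659678; -0.146*log2(0.74) = 0.063423. H(P,Q) = 1.659678 + 0.063423 = 1.7231

1.7231 bits


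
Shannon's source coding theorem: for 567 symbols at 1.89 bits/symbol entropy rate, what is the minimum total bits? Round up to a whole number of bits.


Minimum bits >= n * H = 567 * 1.89 = 1071.63, rounded up to a whole number of bits = 1072

1072 bits


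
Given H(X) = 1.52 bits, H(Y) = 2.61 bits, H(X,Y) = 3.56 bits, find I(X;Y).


I(X;Y) = H(X) + H(Y) - H(X,Y) = 1.52 + 2.61 - 3.56 = 0.57

0.57 bits


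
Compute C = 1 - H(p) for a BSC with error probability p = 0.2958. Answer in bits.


H(p) = -p*log2(p) - (1-p)*log2(1-p) = -0.2958*log2(0.2958) - 0.7042*log2(0.7042) = 0.519811 + 0.356285 = 0.8761. C = 1 - H(p) = 1 - 0.8761 = 0.1239

0.1239 bits


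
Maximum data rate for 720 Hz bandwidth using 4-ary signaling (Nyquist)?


Rate = 2 * B * log2(M) = 2 * 720 * 2.0 = 2880.0

2880.0 bps


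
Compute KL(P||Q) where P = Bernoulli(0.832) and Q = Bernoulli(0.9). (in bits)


KL = p*log2(p/q) + (1-p)*log2((1-p)/(1-q)) = 0.832*log2(0.832/0.9) + 0.168*log2(0.168/0.1) = 0.0314

0.0314 bits


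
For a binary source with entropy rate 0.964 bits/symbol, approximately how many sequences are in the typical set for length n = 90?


log2|A_typical| = nH = 90 * 0.964 = 86.76, so |A_typical| ~ 2^86.76 = 1.310e+26

1.310e+26


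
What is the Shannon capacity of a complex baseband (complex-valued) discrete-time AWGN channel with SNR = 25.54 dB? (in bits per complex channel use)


SNR_linear = 10^(25.54/10) = 358.0964; C = log2(1 + SNR_linear) = log2(1 + 358.0964) = 8.4882

8.4882 bits/channel use


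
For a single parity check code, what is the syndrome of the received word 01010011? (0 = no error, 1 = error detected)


Syndrome = XOR of all bits = 0 XOR 1 XOR 0 XOR 1 XOR 0 XOR 0 XOR 1 XOR 1 = 0

0


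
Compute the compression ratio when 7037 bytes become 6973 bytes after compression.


Ratio = original / compressed = 7037 / 6973 = 1.0092

1.0092


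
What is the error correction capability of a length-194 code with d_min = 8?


Correction capability = floor((d-1)/2) = floor((8-1)/2) = 3

3 errors


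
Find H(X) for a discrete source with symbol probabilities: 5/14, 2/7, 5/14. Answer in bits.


H = -sum(p_i * log2(p_i)). Terms: -(5/14)*log2(5/14) = 0.530510; -(2/7)*log2(2/7) = 0.516387; -(5/14)*log2(5/14) = 0.530510. H = 0.530510 + 0.516387 + 0.530510 = 1.5774

1.5774 bits


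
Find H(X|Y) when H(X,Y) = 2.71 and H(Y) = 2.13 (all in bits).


H(X|Y) = H(X,Y) - H(Y) = 2.71 - 2.13 = 0.58

0.58 bits


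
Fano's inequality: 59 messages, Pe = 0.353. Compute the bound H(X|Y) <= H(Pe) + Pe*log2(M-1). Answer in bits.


H(Pe) = -Pe*log2(Pe) - (1-Pe)*log2(1-Pe) = -0.353*log2(0.353) - 0.647*log2(0.647) = 0.530298 + 0.406421 = 0.9367. Pe*log2(M-1) = 0.353*log2(58) = 2.067867. Bound = H(Pe) + Pe*log2(M-1) = 0.530298 + 0.406421 + 2.067867 = 3.0046

3.0046 bits


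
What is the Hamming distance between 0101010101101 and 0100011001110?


Count differing positions: . . . ^ . . ^ ^ . . . ^ ^ = 5 differences

5


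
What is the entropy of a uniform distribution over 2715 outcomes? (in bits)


H = log2(n) = log2(2715) = 11.4067

11.4067 bits


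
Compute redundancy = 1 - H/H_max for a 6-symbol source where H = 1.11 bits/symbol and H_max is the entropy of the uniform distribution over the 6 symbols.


H_max = log2(K) = log2(6) = 2.585 bits/symbol. Redundancy = 1 - H/H_max = 1 - 1.11/2.585 = 1 - 0.4294 = 0.5706

0.5706


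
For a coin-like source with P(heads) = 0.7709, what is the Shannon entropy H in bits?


H = -p*log2(p) - (1-p)*log2(1-p). -0.7709*log2(0.7709) = 0.289384; -0.2291*log2(0.2291) = 0.487055. H = 0.289384 + 0.487055 = 0.7764

0.7764 bits


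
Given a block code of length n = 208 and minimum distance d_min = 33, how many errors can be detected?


Detection capability = d_min - 1 = 33 - 1 = 32

32 errors


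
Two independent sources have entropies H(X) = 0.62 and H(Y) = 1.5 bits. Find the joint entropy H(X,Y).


For independent variables, H(X,Y) = H(X) + H(Y) = 0.62 + 1.5 = 2.12

2.12 bits


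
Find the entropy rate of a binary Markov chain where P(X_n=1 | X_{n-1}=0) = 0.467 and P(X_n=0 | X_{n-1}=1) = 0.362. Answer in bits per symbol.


Stationary distribution: pi_0 = p10/(p01+p10) = 0.4367, pi_1 = 0.5633. Entropy rate H' = pi_0*H(p01) + pi_1*H(p10) = 0.4367*0.9969 + 0.5633*0.9443 = 0.9673

0.9673 bits/symbol


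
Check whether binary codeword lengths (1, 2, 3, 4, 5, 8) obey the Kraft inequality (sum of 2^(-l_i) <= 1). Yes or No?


Kraft sum = sum(2^(-l_i)) = 0.9727, need <= 1. Result: satisfied (a binary prefix-free code with these lengths exists)

Yes


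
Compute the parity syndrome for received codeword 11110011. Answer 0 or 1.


Syndrome = XOR of all bits = 1 XOR 1 XOR 1 XOR 1 XOR 0 XOR 0 XOR 1 XOR 1 = 0

0


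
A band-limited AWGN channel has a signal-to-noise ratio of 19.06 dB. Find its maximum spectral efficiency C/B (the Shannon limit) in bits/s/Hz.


SNR_linear = 10^(19.06/10) = 80.5378; C/B = log2(1 + SNR_linear) = log2(1 + 80.5378) = 6.3494

6.3494 bits/s/Hz


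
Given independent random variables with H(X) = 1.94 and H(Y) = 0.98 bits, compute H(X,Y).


For independent variables, H(X,Y) = H(X) + H(Y) = 1.94 + 0.98 = 2.92

2.92 bits


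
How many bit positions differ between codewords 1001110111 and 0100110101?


Count differing positions: ^ ^ . ^ . . . . ^ . = 4 differences

4


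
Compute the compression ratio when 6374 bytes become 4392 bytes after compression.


Ratio = original / compressed = 6374 / 4392 = 1.4513

1.4513


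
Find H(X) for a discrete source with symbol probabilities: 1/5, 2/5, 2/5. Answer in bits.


H = -sum(p_i * log2(p_i)). Terms: -(1/5)*log2(1/5) = 0.464386; -(2/5)*log2(2/5) = 0.528771; -(2/5)*log2(2/5) = 0.528771. H = 0.464386 + 0.528771 + 0.528771 = 1.5219

1.5219 bits


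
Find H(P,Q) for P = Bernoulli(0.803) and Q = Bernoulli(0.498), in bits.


H(P,Q) = -p*log2(q) - (1-p)*log2(1-q). -0.803*log2(0.498) = 0.807643; -0.197*log2(0.502) = 0.195865. H(P,Q) = 0.807643 + 0.195865 = 1.0035

1.0035 bits


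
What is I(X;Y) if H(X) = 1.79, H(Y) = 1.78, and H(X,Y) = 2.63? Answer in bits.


I(X;Y) = H(X) + H(Y) - H(X,Y) = 1.79 + 1.78 - 2.63 = 0.94

0.94 bits


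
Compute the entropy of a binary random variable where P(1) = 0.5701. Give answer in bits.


H = -p*log2(p) - (1-p)*log2(1-p). -0.5701*log2(0.5701) = 0.462188; -0.4299*log2(0.4299) = 0.523587. H = 0.462188 + 0.523587 = 0.9858

0.9858 bits


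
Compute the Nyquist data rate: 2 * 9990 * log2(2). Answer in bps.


Rate = 2 * B * log2(M) = 2 * 9990 * 1.0 = 19980.0

19980.0 bps


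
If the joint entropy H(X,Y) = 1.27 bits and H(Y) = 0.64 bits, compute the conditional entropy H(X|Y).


H(X|Y) = H(X,Y) - H(Y) = 1.27 - 0.64 = 0.63

0.63 bits


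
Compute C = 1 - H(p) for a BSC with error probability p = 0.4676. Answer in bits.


H(p) = -p*log2(p) - (1-p)*log2(1-p) = -0.4676*log2(0.4676) - 0.5324*log2(0.5324) = 0.512795 + 0.484174 = 0.997. C = 1 - H(p) = 1 - 0.997 = 0.003

0.003 bits


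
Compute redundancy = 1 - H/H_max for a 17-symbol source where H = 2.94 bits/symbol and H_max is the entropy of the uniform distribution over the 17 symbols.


H_max = log2(K) = log2(17) = 4.0875 bits/symbol. Redundancy = 1 - H/H_max = 1 - 2.94/4.0875 = 1 - 0.7193 = 0.2807

0.2807


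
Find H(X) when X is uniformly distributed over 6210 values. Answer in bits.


H = log2(n) = log2(6210) = 12.6004

12.6004 bits


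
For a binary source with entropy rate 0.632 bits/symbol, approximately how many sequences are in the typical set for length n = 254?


log2|A_typical| = nH = 254 * 0.632 = 160.528, so |A_typical| ~ 2^160.528 = 2.107e+48

2.107e+48


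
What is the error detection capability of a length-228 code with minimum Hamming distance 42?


Detection capability = d_min - 1 = 42 - 1 = 41

41 errors


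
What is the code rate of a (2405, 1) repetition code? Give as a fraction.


Rate = k/n = 1/2405

1/2405


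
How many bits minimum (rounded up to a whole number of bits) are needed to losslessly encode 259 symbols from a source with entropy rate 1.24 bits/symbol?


Minimum bits >= n * H = 259 * 1.24 = 321.16, rounded up to a whole number of bits = 322

322 bits


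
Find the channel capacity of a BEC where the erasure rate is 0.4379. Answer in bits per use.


C = 1 - epsilon = 1 - 0.4379 = 0.5621

0.5621 bits


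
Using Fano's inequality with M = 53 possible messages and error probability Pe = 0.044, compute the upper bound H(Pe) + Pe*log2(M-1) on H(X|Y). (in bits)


H(Pe) = -Pe*log2(Pe) - (1-Pe)*log2(1-Pe) = -0.044*log2(0.044) - 0.956*log2(0.956) = 0.198280 + 0.062061 = 0.2603. Pe*log2(M-1) = 0.044*log2(52) = 0.250819. Bound = H(Pe) + Pe*log2(M-1) = 0.198280 + 0.062061 + 0.250819 = 0.5112

0.5112 bits


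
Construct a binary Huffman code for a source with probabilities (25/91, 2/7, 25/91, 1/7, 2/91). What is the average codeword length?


Huffman construction (repeatedly merge the two least-probable nodes; each merge adds 1 bit to every symbol beneath it): 2/91 + 1/7 = 15/91; 15/91 + 25/91 = 40/91; 25/91 + 2/7 = 51/91; 40/91 + 51/91 = 1. Resulting codeword lengths (in the order the probabilities were given): (2, 2, 2, 3, 3). L_avg = sum(p_i * l_i) = 25/91*2 + 2/7*2 + 25/91*2 + 1/7*3 + 2/91*3 = 197/91 = 2.1648

2.1648 bits


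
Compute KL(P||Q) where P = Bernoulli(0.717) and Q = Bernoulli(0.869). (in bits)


KL = p*log2(p/q) + (1-p)*log2((1-p)/(1-q)) = 0.717*log2(0.717/0.869) + 0.283*log2(0.283/0.131) = 0.1156

0.1156 bits


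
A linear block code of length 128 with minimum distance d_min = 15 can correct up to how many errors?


Correction capability = floor((d-1)/2) = floor((15-1)/2) = 7

7 errors


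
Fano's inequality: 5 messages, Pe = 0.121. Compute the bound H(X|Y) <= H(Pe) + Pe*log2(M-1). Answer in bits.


H(Pe) = -Pe*log2(Pe) - (1-Pe)*log2(1-Pe) = -0.121*log2(0.121) - 0.879*log2(0.879) = 0.368677 + 0.163551 = 0.5322. Pe*log2(M-1) = 0.121*log2(4) = 0.242000. Bound = H(Pe) + Pe*log2(M-1) = 0.368677 + 0.163551 + 0.242000 = 0.7742

0.7742 bits


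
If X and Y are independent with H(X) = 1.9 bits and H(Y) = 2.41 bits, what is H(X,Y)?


For independent variables, H(X,Y) = H(X) + H(Y) = 1.9 + 2.41 = 4.31

4.31 bits


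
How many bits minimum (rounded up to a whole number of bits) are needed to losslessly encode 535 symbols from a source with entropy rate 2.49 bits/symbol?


Minimum bits >= n * H = 535 * 2.49 = 1332.15, rounded up to a whole number of bits = 1333

1333 bits


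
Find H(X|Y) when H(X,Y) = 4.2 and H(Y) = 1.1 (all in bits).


H(X|Y) = H(X,Y) - H(Y) = 4.2 - 1.1 = 3.1

3.1 bits


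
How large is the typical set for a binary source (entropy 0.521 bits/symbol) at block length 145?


log2|A_typical| = nH = 145 * 0.521 = 75.545, so |A_typical| ~ 2^75.545 = 5.512e+22

5.512e+22


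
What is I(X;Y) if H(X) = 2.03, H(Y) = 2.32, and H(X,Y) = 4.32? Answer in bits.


I(X;Y) = H(X) + H(Y) - H(X,Y) = 2.03 + 2.32 - 4.32 = 0.03

0.03 bits


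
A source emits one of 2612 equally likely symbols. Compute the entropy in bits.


H = log2(n) = log2(2612) = 11.3509

11.3509 bits


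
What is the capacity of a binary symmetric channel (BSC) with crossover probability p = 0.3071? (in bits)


H(p) = -p*log2(p) - (1-p)*log2(1-p) = -0.3071*log2(0.3071) - 0.6929*log2(0.6929) = 0.523059 + 0.366739 = 0.8898. C = 1 - H(p) = 1 - 0.8898 = 0.1102

0.1102 bits


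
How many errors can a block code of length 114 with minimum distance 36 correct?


Correction capability = floor((d-1)/2) = floor((36-1)/2) = 17

17 errors


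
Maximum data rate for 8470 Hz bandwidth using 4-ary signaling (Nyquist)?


Rate = 2 * B * log2(M) = 2 * 8470 * 2.0 = 33880.0

33880.0 bps


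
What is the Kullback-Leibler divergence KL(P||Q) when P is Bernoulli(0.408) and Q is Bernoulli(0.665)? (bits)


KL = p*log2(p/q) + (1-p)*log2((1-p)/(1-q)) = 0.408*log2(0.408/0.665) + 0.592*log2(0.592/0.335) = 0.1987

0.1987 bits


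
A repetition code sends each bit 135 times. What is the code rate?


Rate = k/n = 1/135

1/135


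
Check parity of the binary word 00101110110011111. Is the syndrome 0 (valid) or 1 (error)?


Syndrome = XOR of all bits = 0 XOR 0 XOR 1 XOR 0 XOR 1 XOR 1 XOR 1 XOR 0 XOR 1 XOR 1 XOR 0 XOR 0 XOR 1 XOR 1 XOR 1 XOR 1 XOR 1 = 1

1


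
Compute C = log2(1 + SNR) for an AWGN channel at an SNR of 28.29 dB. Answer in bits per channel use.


SNR_linear = 10^(28.29/10) = 674.528; C = log2(1 + SNR_linear) = log2(1 + 674.528) = 9.3999

9.3999 bits/channel use


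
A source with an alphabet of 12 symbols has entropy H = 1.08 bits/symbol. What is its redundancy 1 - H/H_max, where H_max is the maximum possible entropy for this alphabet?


H_max = log2(K) = log2(12) = 3.585 bits/symbol. Redundancy = 1 - H/H_max = 1 - 1.08/3.585 = 1 - 0.3013 = 0.6987

0.6987


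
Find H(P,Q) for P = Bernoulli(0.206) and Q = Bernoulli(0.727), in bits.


H(P,Q) = -p*log2(q) - (1-p)*log2(1-q). -0.206*log2(0.727) = 0.094754; -0.794*log2(0.273) = 1.487184. H(P,Q) = 0.094754 + 1.487184 = 1.5819

1.5819 bits


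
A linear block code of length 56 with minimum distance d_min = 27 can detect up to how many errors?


Detection capability = d_min - 1 = 27 - 1 = 26

26 errors


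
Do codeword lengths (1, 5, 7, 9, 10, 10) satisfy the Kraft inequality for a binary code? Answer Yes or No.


Kraft sum = sum(2^(-l_i)) = 0.543, need <= 1. Result: satisfied (a binary prefix-free code with these lengths exists)

Yes


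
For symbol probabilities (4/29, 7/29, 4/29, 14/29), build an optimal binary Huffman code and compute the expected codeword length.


Huffman construction (repeatedly merge the two least-probable nodes; each merge adds 1 bit to every symbol beneath it): 4/29 + 4/29 = 8/29; 7/29 + 8/29 = 15/29; 14/29 + 15/29 = 1. Resulting codeword lengths (in the order the probabilities were given): (3, 2, 3, 1). L_avg = sum(p_i * l_i) = 4/29*3 + 7/29*2 + 4/29*3 + 14/29*1 = 52/29 = 1.7931

1.7931 bits


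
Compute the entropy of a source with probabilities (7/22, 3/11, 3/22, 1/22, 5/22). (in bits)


H = -sum(p_i * log2(p_i)). Terms: -(7/22)*log2(7/22) = 0.525661; -(3/11)*log2(3/11) = 0.511219; -(3/22)*log2(3/22) = 0.391973; -(1/22)*log2(1/22) = 0.202701; -(5/22)*log2(5/22) = 0.485796. H = 0.525661 + 0.511219 + 0.391973 + 0.202701 + 0.485796 = 2.1174

2.1174 bits


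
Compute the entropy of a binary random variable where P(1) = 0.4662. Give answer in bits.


H = -p*log2(p) - (1-p)*log2(1-p). -0.4662*log2(0.4662) = 0.513276; -0.5338*log2(0.5338) = 0.483425. H = 0.513276 + 0.483425 = 0.9967

0.9967 bits


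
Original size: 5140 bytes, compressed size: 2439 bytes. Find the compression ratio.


Ratio = original / compressed = 5140 / 2439 = 2.1074

2.1074


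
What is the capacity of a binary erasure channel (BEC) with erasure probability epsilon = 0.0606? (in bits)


C = 1 - epsilon = 1 - 0.0606 = 0.9394

0.9394 bits


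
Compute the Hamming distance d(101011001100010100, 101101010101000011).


Count differing positions: . . . ^ ^ . . ^ ^ . . ^ . ^ . ^ ^ ^ = 9 differences

9


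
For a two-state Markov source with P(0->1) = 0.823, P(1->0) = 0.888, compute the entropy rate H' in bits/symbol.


Stationary distribution: pi_0 = p10/(p01+p10) = 0.519, pi_1 = 0.481. Entropy rate H' = pi_0*H(p01) + pi_1*H(p10) = 0.519*0.6735 + 0.481*0.5059 = 0.5929

0.5929 bits/symbol


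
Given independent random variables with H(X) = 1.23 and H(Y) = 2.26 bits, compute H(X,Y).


For independent variables, H(X,Y) = H(X) + H(Y) = 1.23 + 2.26 = 3.49

3.49 bits


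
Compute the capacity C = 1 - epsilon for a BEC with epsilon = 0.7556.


C = 1 - epsilon = 1 - 0.7556 = 0.2444

0.2444 bits


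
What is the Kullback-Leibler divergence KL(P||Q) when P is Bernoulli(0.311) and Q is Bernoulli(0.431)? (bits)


KL = p*log2(p/q) + (1-p)*log2((1-p)/(1-q)) = 0.311*log2(0.311/0.431) + 0.689*log2(0.689/0.569) = 0.0438

0.0438 bits


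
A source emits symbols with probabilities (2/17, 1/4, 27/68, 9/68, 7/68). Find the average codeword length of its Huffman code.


Huffman construction (repeatedly merge the two least-probable nodes; each merge adds 1 bit to every symbol beneath it): 7/68 + 2/17 = 15/68; 9/68 + 15/68 = 6/17; 1/4 + 6/17 = 41/68; 27/68 + 41/68 = 1. Resulting codeword lengths (in the order the probabilities were given): (4, 2, 1, 3, 4). L_avg = sum(p_i * l_i) = 2/17*4 + 1/4*2 + 27/68*1 + 9/68*3 + 7/68*4 = 37/17 = 2.1765

2.1765 bits


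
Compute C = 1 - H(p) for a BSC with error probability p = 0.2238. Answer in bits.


H(p) = -p*log2(p) - (1-p)*log2(1-p) = -0.2238*log2(0.2238) - 0.7762*log2(0.7762) = 0.483345 + 0.283701 = 0.767. C = 1 - H(p) = 1 - 0.767 = 0.233

0.233 bits


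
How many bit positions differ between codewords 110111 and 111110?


Count differing positions: . . ^ . . ^ = 2 differences

2


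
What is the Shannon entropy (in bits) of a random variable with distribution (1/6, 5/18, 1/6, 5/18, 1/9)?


H = -sum(p_i * log2(p_i)). Terms: -(1/6)*log2(1/6) = 0.430827; -(5/18)*log2(5/18) = 0.513332; -(1/6)*log2(1/6) = 0.430827; -(5/18)*log2(5/18) = 0.513332; -(1/9)*log2(1/9) = 0.352214. H = 0.430827 + 0.513332 + 0.430827 + 0.513332 + 0.352214 = 2.2405

2.2405 bits


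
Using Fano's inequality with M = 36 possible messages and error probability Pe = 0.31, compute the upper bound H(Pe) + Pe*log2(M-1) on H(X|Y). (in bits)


H(Pe) = -Pe*log2(Pe) - (1-Pe)*log2(1-Pe) = -0.31*log2(0.31) - 0.69*log2(0.69) = 0.523795 + 0.369379 = 0.8932. Pe*log2(M-1) = 0.31*log2(35) = 1.590078. Bound = H(Pe) + Pe*log2(M-1) = 0.523795 + 0.369379 + 1.590078 = 2.4833

2.4833 bits


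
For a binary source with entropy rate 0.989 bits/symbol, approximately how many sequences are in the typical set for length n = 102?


log2|A_typical| = nH = 102 * 0.989 = 100.878, so |A_typical| ~ 2^100.878 = 2.330e+30

2.330e+30


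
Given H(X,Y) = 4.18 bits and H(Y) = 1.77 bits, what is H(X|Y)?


H(X|Y) = H(X,Y) - H(Y) = 4.18 - 1.77 = 2.41

2.41 bits


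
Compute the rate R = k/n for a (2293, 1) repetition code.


Rate = k/n = 1/2293

1/2293


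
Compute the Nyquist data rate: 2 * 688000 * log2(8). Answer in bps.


Rate = 2 * B * log2(M) = 2 * 688000 * 3.0 = 4128000.0

4128000.0 bps
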